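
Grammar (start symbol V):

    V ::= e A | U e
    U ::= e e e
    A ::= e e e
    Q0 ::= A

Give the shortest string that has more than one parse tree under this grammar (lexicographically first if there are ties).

e e e e

length 4: e e e e has 2 parse trees

Two derivations of e e e e:
  V ⇒ e A ⇒ e e e e
  V ⇒ U e ⇒ e e e e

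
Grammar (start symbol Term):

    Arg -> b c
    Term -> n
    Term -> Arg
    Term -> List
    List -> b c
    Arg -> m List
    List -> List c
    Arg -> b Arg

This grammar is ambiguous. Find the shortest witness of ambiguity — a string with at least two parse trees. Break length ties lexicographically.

length 1: no string has ≥2 trees
length 2: b c has 2 parse trees

Two derivations of b c:
  Term ⇒ Arg ⇒ b c
  Term ⇒ List ⇒ b c

b c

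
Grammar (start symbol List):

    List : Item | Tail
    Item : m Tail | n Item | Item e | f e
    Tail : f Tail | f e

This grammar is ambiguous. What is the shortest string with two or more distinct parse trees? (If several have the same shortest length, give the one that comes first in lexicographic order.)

length 2: f e has 2 parse trees

Two derivations of f e:
  List ⇒ Item ⇒ f e
  List ⇒ Tail ⇒ f e

f e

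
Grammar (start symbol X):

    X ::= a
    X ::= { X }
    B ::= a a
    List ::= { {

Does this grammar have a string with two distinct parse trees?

(B, List are unreachable from X, so their rules don't affect L(X).) Each string is a nest of matched brackets around a single atom. An opening bracket forces the recursive rule; an atom forces the base rule.

Unambiguous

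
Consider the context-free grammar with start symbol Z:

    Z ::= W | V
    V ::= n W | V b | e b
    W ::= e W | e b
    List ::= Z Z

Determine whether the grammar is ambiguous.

Ambiguous

Witness: e b

Derivation 1: Z ⇒ W ⇒ e b
Derivation 2: Z ⇒ V ⇒ e b

Two distinct leftmost derivations for the same string.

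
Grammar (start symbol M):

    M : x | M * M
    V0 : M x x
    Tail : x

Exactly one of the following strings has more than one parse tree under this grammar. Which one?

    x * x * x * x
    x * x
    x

x * x * x * x

x * x * x * x: 5 trees
x * x: 1 tree
x: 1 tree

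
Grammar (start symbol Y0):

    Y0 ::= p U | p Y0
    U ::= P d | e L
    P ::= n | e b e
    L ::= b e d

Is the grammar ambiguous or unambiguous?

Witness: p e b e d

Derivation 1: Y0 ⇒ p U ⇒ p P d ⇒ p e b e d
Derivation 2: Y0 ⇒ p U ⇒ p e L ⇒ p e b e d

Two distinct leftmost derivations for the same string.

Ambiguous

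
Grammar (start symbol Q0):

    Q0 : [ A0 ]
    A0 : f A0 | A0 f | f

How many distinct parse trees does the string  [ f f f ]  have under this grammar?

4

Parse trees for [ f f f ]:
  [Q0 [ [A0 f [A0 f [A0 f]]] ]]
  [Q0 [ [A0 f [A0 [A0 f] f]] ]]
  [Q0 [ [A0 [A0 f [A0 f]] f] ]]
  [Q0 [ [A0 [A0 [A0 f] f] f] ]]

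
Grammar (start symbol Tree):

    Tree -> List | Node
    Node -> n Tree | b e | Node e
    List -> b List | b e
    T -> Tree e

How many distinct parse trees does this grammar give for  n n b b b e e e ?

Parse trees for n n b b b e e e:
  [Tree [Node n [Tree [Node [Node [Node n [Tree [List b [List b [List b e]]]]] e] e]]]]
  [Tree [Node [Node n [Tree [Node [Node n [Tree [List b [List b [List b e]]]]] e]]] e]]
  [Tree [Node [Node [Node n [Tree [Node n [Tree [List b [List b [List b e]]]]]]] e] e]]

3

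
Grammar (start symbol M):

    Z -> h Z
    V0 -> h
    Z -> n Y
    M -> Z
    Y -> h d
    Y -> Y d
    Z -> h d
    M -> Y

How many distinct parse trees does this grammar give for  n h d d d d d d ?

1

Parse trees for n h d d d d d d:
  [M [Z n [Y [Y [Y [Y [Y [Y h d] d] d] d] d] d]]]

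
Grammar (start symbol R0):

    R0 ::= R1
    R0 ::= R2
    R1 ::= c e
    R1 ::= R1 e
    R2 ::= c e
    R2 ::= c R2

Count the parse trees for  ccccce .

Parse trees for ccccce:
  [R0 [R2 c [R2 c [R2 c [R2 c [R2 c e]]]]]]

1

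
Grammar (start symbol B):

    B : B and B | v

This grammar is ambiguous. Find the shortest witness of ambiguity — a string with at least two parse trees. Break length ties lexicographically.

length 1: no string has ≥2 trees
length 3: no string has ≥2 trees
length 5: v and v and v has 2 parse trees

Two derivations of v and v and v:
  B ⇒ B and B ⇒ B and B and B ⇒ v and B and B ⇒ v and v and B ⇒ v and v and v
  B ⇒ B and B ⇒ v and B ⇒ v and B and B ⇒ v and v and B ⇒ v and v and v

v and v and v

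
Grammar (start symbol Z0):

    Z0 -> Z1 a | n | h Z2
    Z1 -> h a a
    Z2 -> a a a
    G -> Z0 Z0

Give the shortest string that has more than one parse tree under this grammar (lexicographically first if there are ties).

h a a a

length 1: no string has ≥2 trees
length 4: h a a a has 2 parse trees

Two derivations of h a a a:
  Z0 ⇒ Z1 a ⇒ h a a a
  Z0 ⇒ h Z2 ⇒ h a a a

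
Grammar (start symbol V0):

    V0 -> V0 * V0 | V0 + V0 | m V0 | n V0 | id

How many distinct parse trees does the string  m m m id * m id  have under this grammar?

4

Parse trees for m m m id * m id:
  [V0 [V0 m [V0 m [V0 m [V0 id]]]] * [V0 m [V0 id]]]
  [V0 m [V0 [V0 m [V0 m [V0 id]]] * [V0 m [V0 id]]]]
  [V0 m [V0 m [V0 [V0 m [V0 id]] * [V0 m [V0 id]]]]]
  [V0 m [V0 m [V0 m [V0 [V0 id] * [V0 m [V0 id]]]]]]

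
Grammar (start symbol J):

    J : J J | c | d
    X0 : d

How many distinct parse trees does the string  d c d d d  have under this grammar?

14

Parse trees for d c d d d (showing first 6 of 14):
  [J [J d] [J [J c] [J [J d] [J [J d] [J d]]]]]
  [J [J d] [J [J c] [J [J [J d] [J d]] [J d]]]]
  [J [J d] [J [J [J c] [J d]] [J [J d] [J d]]]]
  [J [J d] [J [J [J c] [J [J d] [J d]]] [J d]]]
  [J [J d] [J [J [J [J c] [J d]] [J d]] [J d]]]
  [J [J [J d] [J c]] [J [J d] [J [J d] [J d]]]]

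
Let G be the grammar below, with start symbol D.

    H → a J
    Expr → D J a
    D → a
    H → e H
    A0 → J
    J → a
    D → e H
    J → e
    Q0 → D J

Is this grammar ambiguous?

(A0, Expr, Q0 are unreachable from D, so their rules don't affect L(D).) Restricted to the reachable nonterminals, every rule has the form A → t or A → t B, and no two rules for the same A share a first terminal. The grammar encodes a DFA — one run per string.

Unambiguous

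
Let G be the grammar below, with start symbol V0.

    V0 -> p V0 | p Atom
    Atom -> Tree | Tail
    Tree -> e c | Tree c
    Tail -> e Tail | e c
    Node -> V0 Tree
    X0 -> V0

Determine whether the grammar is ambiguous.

Ambiguous

Witness: p e c

Derivation 1: V0 ⇒ p Atom ⇒ p Tree ⇒ p e c
Derivation 2: V0 ⇒ p Atom ⇒ p Tail ⇒ p e c

Two distinct leftmost derivations for the same string.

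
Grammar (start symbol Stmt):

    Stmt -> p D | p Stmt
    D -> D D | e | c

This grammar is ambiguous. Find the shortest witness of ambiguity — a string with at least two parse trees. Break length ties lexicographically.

p c c c

length 2: no string has ≥2 trees
length 3: no string has ≥2 trees
length 4: p c c c has 2 parse trees

Two derivations of p c c c:
  Stmt ⇒ p D ⇒ p D D ⇒ p D D D ⇒ p c D D ⇒ p c c D ⇒ p c c c
  Stmt ⇒ p D ⇒ p D D ⇒ p c D ⇒ p c D D ⇒ p c c D ⇒ p c c c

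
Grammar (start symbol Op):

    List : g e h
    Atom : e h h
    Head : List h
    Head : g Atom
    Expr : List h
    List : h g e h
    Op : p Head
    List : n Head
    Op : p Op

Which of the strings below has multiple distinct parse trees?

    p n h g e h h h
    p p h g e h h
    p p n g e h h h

p p n g e h h h

p n h g e h h h: 1 tree
p p h g e h h: 1 tree
p p n g e h h h: 2 trees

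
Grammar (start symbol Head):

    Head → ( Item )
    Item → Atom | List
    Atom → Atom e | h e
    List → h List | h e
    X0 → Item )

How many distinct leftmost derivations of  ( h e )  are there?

Parse trees for ( h e ):
  [Head ( [Item [Atom h e]] )]
  [Head ( [Item [List h e]] )]

2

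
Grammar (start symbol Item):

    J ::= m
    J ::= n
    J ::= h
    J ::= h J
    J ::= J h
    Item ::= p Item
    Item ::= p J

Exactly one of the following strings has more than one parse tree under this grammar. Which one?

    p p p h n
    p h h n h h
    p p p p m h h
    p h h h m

p p p h n: 1 tree
p h h n h h: 6 trees
p p p p m h h: 1 tree
p h h h m: 1 tree

p h h n h h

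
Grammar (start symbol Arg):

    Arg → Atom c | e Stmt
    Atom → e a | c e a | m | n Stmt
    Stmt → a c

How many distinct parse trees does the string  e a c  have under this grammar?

Parse trees for e a c:
  [Arg [Atom e a] c]
  [Arg e [Stmt a c]]

2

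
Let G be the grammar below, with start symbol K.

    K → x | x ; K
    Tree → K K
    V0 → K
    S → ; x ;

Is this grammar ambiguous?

Unambiguous

(Tree, V0, S are unreachable from K, so their rules don't affect L(K).) The reachable grammar is A → atom sep A | atom. Each atom is followed by either the separator (recurse) or end-of-string (stop) — no choice point.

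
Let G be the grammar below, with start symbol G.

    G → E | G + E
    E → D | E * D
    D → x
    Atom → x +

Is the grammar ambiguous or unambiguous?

Unambiguous

Only G, E, D are reachable from G; ignoring the rest: G → G + E | E  ;  E → E * D | D  — a left-associative chain with D at the bottom. Each string factors uniquely by precedence.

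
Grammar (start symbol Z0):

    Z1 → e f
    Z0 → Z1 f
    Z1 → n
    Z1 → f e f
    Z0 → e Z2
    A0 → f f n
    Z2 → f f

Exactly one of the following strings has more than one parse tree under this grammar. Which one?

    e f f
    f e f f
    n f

e f f

e f f: 2 trees
f e f f: 1 tree
n f: 1 tree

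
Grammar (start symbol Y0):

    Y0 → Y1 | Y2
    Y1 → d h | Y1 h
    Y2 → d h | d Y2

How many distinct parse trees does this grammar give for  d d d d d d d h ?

Parse trees for d d d d d d d h:
  [Y0 [Y2 d [Y2 d [Y2 d [Y2 d [Y2 d [Y2 d [Y2 d h]]]]]]]]

1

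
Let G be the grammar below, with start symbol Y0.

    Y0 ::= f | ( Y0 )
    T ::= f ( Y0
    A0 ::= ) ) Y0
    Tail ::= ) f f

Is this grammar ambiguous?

(T, A0, Tail are unreachable from Y0, so their rules don't affect L(Y0).) L(Y0) is { openⁿ atom closeⁿ : n ≥ 0 }. The bracket depth fixes n, and the derivation is forced at every step.

Unambiguous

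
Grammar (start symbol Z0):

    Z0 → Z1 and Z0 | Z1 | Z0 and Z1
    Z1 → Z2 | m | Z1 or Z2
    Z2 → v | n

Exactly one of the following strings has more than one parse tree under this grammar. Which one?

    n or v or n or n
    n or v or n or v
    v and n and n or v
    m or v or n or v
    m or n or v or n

v and n and n or v

n or v or n or n: 1 tree
n or v or n or v: 1 tree
v and n and n or v: 4 trees
m or v or n or v: 1 tree
m or n or v or n: 1 tree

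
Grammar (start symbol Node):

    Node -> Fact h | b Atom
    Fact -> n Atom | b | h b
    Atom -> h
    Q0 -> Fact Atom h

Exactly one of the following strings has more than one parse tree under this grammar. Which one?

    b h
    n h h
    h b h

b h

b h: 2 trees
n h h: 1 tree
h b h: 1 tree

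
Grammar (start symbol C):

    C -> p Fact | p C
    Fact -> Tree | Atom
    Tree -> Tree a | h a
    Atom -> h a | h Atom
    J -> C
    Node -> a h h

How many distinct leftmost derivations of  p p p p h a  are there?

Parse trees for p p p p h a:
  [C p [C p [C p [C p [Fact [Tree h a]]]]]]
  [C p [C p [C p [C p [Fact [Atom h a]]]]]]

2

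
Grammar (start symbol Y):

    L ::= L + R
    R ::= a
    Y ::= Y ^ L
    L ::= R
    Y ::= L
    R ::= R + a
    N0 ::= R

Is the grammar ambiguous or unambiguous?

Witness: a + a

Derivation 1: Y ⇒ L ⇒ L + R ⇒ R + R ⇒ a + R ⇒ a + a
Derivation 2: Y ⇒ L ⇒ R ⇒ R + a ⇒ a + a

Two distinct leftmost derivations for the same string.

Ambiguous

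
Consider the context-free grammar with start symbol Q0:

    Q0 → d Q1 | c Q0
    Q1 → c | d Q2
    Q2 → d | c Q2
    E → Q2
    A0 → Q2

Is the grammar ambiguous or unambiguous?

Only Q0, Q1, Q2 are reachable from Q0; ignoring the rest: Restricted to the reachable nonterminals, every rule has the form A → t or A → t B, and no two rules for the same A share a first terminal. The grammar encodes a DFA — one run per string.

Unambiguous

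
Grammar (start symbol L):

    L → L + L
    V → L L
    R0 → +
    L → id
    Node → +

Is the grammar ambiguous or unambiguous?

Ambiguous

Witness: id + id + id

Derivation 1: L ⇒ L + L ⇒ L + L + L ⇒ id + L + L ⇒ id + id + L ⇒ id + id + id
Derivation 2: L ⇒ L + L ⇒ id + L ⇒ id + L + L ⇒ id + id + L ⇒ id + id + id

Two distinct leftmost derivations for the same string.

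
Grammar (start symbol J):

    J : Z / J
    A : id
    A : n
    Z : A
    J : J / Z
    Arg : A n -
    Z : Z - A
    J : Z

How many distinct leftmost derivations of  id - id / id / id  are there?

4

Parse trees for id - id / id / id:
  [J [Z [Z [A id]] - [A id]] / [J [Z [A id]] / [J [Z [A id]]]]]
  [J [Z [Z [A id]] - [A id]] / [J [J [Z [A id]]] / [Z [A id]]]]
  [J [J [Z [Z [A id]] - [A id]] / [J [Z [A id]]]] / [Z [A id]]]
  [J [J [J [Z [Z [A id]] - [A id]]] / [Z [A id]]] / [Z [A id]]]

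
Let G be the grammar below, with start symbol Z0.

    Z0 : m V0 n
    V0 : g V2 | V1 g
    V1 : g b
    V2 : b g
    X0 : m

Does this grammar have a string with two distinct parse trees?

Witness: m g b g n

Derivation 1: Z0 ⇒ m V0 n ⇒ m g V2 n ⇒ m g b g n
Derivation 2: Z0 ⇒ m V0 n ⇒ m V1 g n ⇒ m g b g n

Two distinct leftmost derivations for the same string.

Ambiguous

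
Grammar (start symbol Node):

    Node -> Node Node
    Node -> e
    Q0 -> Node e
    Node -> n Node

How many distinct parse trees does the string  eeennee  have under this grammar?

24

Parse trees for eeennee (showing first 6 of 24):
  [Node [Node e] [Node [Node e] [Node [Node e] [Node [Node n [Node n [Node e]]] [Node e]]]]]
  [Node [Node e] [Node [Node e] [Node [Node e] [Node n [Node [Node n [Node e]] [Node e]]]]]]
  [Node [Node e] [Node [Node e] [Node [Node e] [Node n [Node n [Node [Node e] [Node e]]]]]]]
  [Node [Node e] [Node [Node e] [Node [Node [Node e] [Node n [Node n [Node e]]]] [Node e]]]]
  [Node [Node e] [Node [Node [Node e] [Node e]] [Node [Node n [Node n [Node e]]] [Node e]]]]
  [Node [Node e] [Node [Node [Node e] [Node e]] [Node n [Node [Node n [Node e]] [Node e]]]]]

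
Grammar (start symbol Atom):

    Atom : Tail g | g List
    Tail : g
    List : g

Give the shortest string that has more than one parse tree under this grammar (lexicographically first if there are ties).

length 2: g g has 2 parse trees

Two derivations of g g:
  Atom ⇒ Tail g ⇒ g g
  Atom ⇒ g List ⇒ g g

g g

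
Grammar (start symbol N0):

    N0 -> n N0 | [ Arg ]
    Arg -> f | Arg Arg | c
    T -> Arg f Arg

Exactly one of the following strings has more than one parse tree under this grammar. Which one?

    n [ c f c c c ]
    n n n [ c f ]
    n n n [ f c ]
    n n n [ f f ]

n [ c f c c c ]: 14 trees
n n n [ c f ]: 1 tree
n n n [ f c ]: 1 tree
n n n [ f f ]: 1 tree

n [ c f c c c ]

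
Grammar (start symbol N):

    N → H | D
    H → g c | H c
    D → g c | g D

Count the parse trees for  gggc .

1

Parse trees for gggc:
  [N [D g [D g [D g c]]]]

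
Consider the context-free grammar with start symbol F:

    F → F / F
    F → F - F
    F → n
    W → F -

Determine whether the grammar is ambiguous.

Witness: n - n - n

Derivation 1: F ⇒ F - F ⇒ F - F - F ⇒ n - F - F ⇒ n - n - F ⇒ n - n - n
Derivation 2: F ⇒ F - F ⇒ n - F ⇒ n - F - F ⇒ n - n - F ⇒ n - n - n

Two distinct leftmost derivations for the same string.

Ambiguous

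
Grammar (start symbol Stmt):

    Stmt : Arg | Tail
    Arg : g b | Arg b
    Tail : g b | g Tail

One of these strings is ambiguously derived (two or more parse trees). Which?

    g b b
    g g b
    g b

g b b: 1 tree
g g b: 1 tree
g b: 2 trees

g b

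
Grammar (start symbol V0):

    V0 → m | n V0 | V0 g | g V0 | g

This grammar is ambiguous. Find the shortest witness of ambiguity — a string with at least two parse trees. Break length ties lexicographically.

g g

length 1: no string has ≥2 trees
length 2: g g has 2 parse trees

Two derivations of g g:
  V0 ⇒ V0 g ⇒ g g
  V0 ⇒ g V0 ⇒ g g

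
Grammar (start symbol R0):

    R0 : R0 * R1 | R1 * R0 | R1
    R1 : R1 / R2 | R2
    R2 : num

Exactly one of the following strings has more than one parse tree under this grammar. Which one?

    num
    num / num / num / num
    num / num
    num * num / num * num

num: 1 tree
num / num / num / num: 1 tree
num / num: 1 tree
num * num / num * num: 4 trees

num * num / num * num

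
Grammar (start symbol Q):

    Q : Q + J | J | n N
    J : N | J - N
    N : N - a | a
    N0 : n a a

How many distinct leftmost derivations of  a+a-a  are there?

Parse trees for a+a-a:
  [Q [Q [J [N a]]] + [J [N [N a] - a]]]
  [Q [Q [J [N a]]] + [J [J [N a]] - [N a]]]

2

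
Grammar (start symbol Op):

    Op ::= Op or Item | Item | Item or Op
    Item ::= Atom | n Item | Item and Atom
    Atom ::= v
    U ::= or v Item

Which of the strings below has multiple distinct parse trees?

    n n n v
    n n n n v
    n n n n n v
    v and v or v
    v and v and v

v and v or v

n n n v: 1 tree
n n n n v: 1 tree
n n n n n v: 1 tree
v and v or v: 2 trees
v and v and v: 1 tree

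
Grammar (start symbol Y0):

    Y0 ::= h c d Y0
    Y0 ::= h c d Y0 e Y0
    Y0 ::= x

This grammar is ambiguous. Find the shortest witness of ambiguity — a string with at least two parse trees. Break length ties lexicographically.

h c d h c d x e x

length 1: no string has ≥2 trees
length 4: no string has ≥2 trees
length 6: no string has ≥2 trees
length 7: no string has ≥2 trees
length 9: h c d h c d x e x has 2 parse trees

Two derivations of h c d h c d x e x:
  Y0 ⇒ h c d Y0 ⇒ h c d h c d Y0 e Y0 ⇒ h c d h c d x e Y0 ⇒ h c d h c d x e x
  Y0 ⇒ h c d Y0 e Y0 ⇒ h c d h c d Y0 e Y0 ⇒ h c d h c d x e Y0 ⇒ h c d h c d x e x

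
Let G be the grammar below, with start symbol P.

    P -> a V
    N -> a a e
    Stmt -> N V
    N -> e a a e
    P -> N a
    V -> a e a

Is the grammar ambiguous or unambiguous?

Witness: a a e a

Derivation 1: P ⇒ a V ⇒ a a e a
Derivation 2: P ⇒ N a ⇒ a a e a

Two distinct leftmost derivations for the same string.

Ambiguous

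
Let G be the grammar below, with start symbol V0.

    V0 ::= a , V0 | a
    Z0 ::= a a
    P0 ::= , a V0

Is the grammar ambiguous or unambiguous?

Only V0 is reachable from V0; ignoring the rest: The reachable grammar is A → atom sep A | atom. Each atom is followed by either the separator (recurse) or end-of-string (stop) — no choice point.

Unambiguous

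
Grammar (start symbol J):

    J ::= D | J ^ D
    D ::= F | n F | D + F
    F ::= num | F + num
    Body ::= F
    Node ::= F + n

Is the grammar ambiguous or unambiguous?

Ambiguous

Witness: num + num

Derivation 1: J ⇒ D ⇒ F ⇒ F + num ⇒ num + num
Derivation 2: J ⇒ D ⇒ D + F ⇒ F + F ⇒ num + F ⇒ num + num

Two distinct leftmost derivations for the same string.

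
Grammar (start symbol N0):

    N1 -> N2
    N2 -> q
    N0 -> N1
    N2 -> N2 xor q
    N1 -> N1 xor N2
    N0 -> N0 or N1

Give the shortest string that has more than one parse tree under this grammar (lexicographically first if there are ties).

q xor q

length 1: no string has ≥2 trees
length 3: q xor q has 2 parse trees

Two derivations of q xor q:
  N0 ⇒ N1 ⇒ N2 ⇒ N2 xor q ⇒ q xor q
  N0 ⇒ N1 ⇒ N1 xor N2 ⇒ N2 xor N2 ⇒ q xor N2 ⇒ q xor q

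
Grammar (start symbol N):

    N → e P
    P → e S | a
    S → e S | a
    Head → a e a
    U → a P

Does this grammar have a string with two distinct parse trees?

Unambiguous

(Head, U are unreachable from N, so their rules don't affect L(N).) The reachable rules are right-linear with at most one rule per (nonterminal, next-terminal) pair. Each input token forces the next rule, so parsing is deterministic.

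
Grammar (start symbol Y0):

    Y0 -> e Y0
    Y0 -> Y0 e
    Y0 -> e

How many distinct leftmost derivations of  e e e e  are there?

8

Parse trees for e e e e:
  [Y0 e [Y0 e [Y0 e [Y0 e]]]]
  [Y0 e [Y0 e [Y0 [Y0 e] e]]]
  [Y0 e [Y0 [Y0 e [Y0 e]] e]]
  [Y0 e [Y0 [Y0 [Y0 e] e] e]]
  [Y0 [Y0 e [Y0 e [Y0 e]]] e]
  [Y0 [Y0 e [Y0 [Y0 e] e]] e]
  [Y0 [Y0 [Y0 e [Y0 e]] e] e]
  [Y0 [Y0 [Y0 [Y0 e] e] e] e]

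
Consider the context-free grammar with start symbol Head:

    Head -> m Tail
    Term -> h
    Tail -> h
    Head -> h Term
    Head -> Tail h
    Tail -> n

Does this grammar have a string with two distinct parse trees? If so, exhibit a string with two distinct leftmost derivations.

Ambiguous

Witness: h h

Derivation 1: Head ⇒ h Term ⇒ h h
Derivation 2: Head ⇒ Tail h ⇒ h h

Two distinct leftmost derivations for the same string.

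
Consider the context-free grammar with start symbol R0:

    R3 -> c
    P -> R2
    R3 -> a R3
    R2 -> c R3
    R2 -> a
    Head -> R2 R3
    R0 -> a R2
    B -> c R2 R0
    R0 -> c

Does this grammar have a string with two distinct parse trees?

(Head, P, B are unreachable from R0, so their rules don't affect L(R0).) Restricted to the reachable nonterminals, every rule has the form A → t or A → t B, and no two rules for the same A share a first terminal. The grammar encodes a DFA — one run per string.

Unambiguous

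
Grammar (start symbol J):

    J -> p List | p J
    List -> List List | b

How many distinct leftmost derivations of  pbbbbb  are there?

14

Parse trees for pbbbbb (showing first 6 of 14):
  [J p [List [List b] [List [List b] [List [List b] [List [List b] [List b]]]]]]
  [J p [List [List b] [List [List b] [List [List [List b] [List b]] [List b]]]]]
  [J p [List [List b] [List [List [List b] [List b]] [List [List b] [List b]]]]]
  [J p [List [List b] [List [List [List b] [List [List b] [List b]]] [List b]]]]
  [J p [List [List b] [List [List [List [List b] [List b]] [List b]] [List b]]]]
  [J p [List [List [List b] [List b]] [List [List b] [List [List b] [List b]]]]]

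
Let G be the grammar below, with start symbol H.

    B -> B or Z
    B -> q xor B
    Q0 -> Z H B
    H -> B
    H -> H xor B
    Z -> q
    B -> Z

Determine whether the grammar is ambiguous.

Ambiguous

Witness: q xor q

Derivation 1: H ⇒ B ⇒ q xor B ⇒ q xor Z ⇒ q xor q
Derivation 2: H ⇒ H xor B ⇒ B xor B ⇒ Z xor B ⇒ q xor B ⇒ q xor Z ⇒ q xor q

Two distinct leftmost derivations for the same string.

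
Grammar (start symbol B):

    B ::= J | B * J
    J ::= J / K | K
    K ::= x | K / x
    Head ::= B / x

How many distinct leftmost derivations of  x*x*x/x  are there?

2

Parse trees for x*x*x/x:
  [B [B [B [J [K x]]] * [J [K x]]] * [J [J [K x]] / [K x]]]
  [B [B [B [J [K x]]] * [J [K x]]] * [J [K [K x] / x]]]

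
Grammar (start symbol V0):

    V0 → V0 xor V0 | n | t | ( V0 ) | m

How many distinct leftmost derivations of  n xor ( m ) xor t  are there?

2

Parse trees for n xor ( m ) xor t:
  [V0 [V0 n] xor [V0 [V0 ( [V0 m] )] xor [V0 t]]]
  [V0 [V0 [V0 n] xor [V0 ( [V0 m] )]] xor [V0 t]]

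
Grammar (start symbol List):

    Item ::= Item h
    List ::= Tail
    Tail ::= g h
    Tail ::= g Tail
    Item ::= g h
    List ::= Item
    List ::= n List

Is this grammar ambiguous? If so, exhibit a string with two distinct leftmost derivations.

Ambiguous

Witness: g h

Derivation 1: List ⇒ Tail ⇒ g h
Derivation 2: List ⇒ Item ⇒ g h

Two distinct leftmost derivations for the same string.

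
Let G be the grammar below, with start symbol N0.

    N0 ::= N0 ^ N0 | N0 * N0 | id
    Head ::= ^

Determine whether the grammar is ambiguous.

Ambiguous

Witness: id * id * id

Derivation 1: N0 ⇒ N0 * N0 ⇒ N0 * N0 * N0 ⇒ id * N0 * N0 ⇒ id * id * N0 ⇒ id * id * id
Derivation 2: N0 ⇒ N0 * N0 ⇒ id * N0 ⇒ id * N0 * N0 ⇒ id * id * N0 ⇒ id * id * id

Two distinct leftmost derivations for the same string.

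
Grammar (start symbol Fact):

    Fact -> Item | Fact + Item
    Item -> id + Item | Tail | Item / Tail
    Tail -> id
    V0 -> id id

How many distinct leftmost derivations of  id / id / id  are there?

1

Parse trees for id / id / id:
  [Fact [Item [Item [Item [Tail id]] / [Tail id]] / [Tail id]]]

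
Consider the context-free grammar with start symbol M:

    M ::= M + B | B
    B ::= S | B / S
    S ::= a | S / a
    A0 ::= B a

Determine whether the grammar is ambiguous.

Ambiguous

Witness: a / a

Derivation 1: M ⇒ B ⇒ S ⇒ S / a ⇒ a / a
Derivation 2: M ⇒ B ⇒ B / S ⇒ S / S ⇒ a / S ⇒ a / a

Two distinct leftmost derivations for the same string.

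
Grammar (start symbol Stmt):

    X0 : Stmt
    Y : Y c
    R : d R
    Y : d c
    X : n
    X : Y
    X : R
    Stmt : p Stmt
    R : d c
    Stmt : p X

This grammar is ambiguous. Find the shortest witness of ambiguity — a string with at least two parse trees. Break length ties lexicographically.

length 2: no string has ≥2 trees
length 3: p d c has 2 parse trees

Two derivations of p d c:
  Stmt ⇒ p X ⇒ p Y ⇒ p d c
  Stmt ⇒ p X ⇒ p R ⇒ p d c

p d c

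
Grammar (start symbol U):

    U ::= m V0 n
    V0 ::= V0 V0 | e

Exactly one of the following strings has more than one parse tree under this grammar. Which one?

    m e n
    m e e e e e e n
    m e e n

m e n: 1 tree
m e e e e e e n: 42 trees
m e e n: 1 tree

m e e e e e e n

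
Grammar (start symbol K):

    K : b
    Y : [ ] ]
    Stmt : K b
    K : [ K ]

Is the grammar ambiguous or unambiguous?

Only K is reachable from K; ignoring the rest: Each string is a nest of matched brackets around a single atom. An opening bracket forces the recursive rule; an atom forces the base rule.

Unambiguous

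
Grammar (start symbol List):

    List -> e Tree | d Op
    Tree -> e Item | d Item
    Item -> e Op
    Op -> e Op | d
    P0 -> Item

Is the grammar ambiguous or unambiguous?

Only List, Tree, Item, Op are reachable from List; ignoring the rest: Restricted to the reachable nonterminals, every rule has the form A → t or A → t B, and no two rules for the same A share a first terminal. The grammar encodes a DFA — one run per string.

Unambiguous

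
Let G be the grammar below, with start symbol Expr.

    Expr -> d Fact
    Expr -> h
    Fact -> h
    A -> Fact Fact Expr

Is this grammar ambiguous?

(A is unreachable from Expr, so its rules don't affect L(Expr).) Restricted to the reachable nonterminals, every rule has the form A → t or A → t B, and no two rules for the same A share a first terminal. The grammar encodes a DFA — one run per string.

Unambiguous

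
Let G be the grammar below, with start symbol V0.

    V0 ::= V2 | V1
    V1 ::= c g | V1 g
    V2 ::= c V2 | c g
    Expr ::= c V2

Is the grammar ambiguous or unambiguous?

Witness: c g

Derivation 1: V0 ⇒ V2 ⇒ c g
Derivation 2: V0 ⇒ V1 ⇒ c g

Two distinct leftmost derivations for the same string.

Ambiguous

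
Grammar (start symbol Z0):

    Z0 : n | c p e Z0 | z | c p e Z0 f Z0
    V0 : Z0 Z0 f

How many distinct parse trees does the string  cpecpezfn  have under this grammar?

2

Parse trees for cpecpezfn:
  [Z0 c p e [Z0 c p e [Z0 z] f [Z0 n]]]
  [Z0 c p e [Z0 c p e [Z0 z]] f [Z0 n]]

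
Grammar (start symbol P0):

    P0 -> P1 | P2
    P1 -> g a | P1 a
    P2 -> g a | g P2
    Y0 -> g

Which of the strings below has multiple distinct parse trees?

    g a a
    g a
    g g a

g a

g a a: 1 tree
g a: 2 trees
g g a: 1 tree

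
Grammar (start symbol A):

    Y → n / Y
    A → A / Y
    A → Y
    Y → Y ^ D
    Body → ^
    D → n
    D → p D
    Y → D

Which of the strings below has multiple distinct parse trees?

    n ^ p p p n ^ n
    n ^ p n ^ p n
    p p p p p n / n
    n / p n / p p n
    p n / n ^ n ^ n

n / p n / p p n

n ^ p p p n ^ n: 1 tree
n ^ p n ^ p n: 1 tree
p p p p p n / n: 1 tree
n / p n / p p n: 2 trees
p n / n ^ n ^ n: 1 tree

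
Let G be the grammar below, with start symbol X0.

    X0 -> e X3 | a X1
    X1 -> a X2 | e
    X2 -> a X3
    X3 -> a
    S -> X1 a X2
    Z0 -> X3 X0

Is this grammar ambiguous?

Unambiguous

(S, Z0 are unreachable from X0, so their rules don't affect L(X0).) Each reachable nonterminal has at most one production per leading terminal, and all productions are right-linear; the derivation is determined token-by-token.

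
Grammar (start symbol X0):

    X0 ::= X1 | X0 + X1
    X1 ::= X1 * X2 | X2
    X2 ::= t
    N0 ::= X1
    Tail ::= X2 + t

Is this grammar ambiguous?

Unambiguous

(N0, Tail are unreachable from X0, so their rules don't affect L(X0).) X0 → X0 + X1 | X1  ;  X1 → X1 * X2 | X2  — a left-associative chain with X2 at the bottom. Each string factors uniquely by precedence.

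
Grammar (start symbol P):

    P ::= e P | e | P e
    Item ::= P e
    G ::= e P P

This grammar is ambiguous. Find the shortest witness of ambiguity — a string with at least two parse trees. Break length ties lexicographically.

length 1: no string has ≥2 trees
length 2: e e has 2 parse trees

Two derivations of e e:
  P ⇒ e P ⇒ e e
  P ⇒ P e ⇒ e e

e e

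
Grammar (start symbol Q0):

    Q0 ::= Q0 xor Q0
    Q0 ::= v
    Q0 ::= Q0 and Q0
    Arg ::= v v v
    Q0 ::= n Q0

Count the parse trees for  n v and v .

2

Parse trees for n v and v:
  [Q0 [Q0 n [Q0 v]] and [Q0 v]]
  [Q0 n [Q0 [Q0 v] and [Q0 v]]]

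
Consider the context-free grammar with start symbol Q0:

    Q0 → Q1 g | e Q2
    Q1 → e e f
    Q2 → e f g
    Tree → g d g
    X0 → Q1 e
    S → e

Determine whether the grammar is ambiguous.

Ambiguous

Witness: e e f g

Derivation 1: Q0 ⇒ Q1 g ⇒ e e f g
Derivation 2: Q0 ⇒ e Q2 ⇒ e e f g

Two distinct leftmost derivations for the same string.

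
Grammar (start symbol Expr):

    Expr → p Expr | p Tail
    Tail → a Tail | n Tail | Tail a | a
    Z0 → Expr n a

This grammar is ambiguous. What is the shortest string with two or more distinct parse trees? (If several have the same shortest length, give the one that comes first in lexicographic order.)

length 2: no string has ≥2 trees
length 3: p a a has 2 parse trees

Two derivations of p a a:
  Expr ⇒ p Tail ⇒ p a Tail ⇒ p a a
  Expr ⇒ p Tail ⇒ p Tail a ⇒ p a a

p a a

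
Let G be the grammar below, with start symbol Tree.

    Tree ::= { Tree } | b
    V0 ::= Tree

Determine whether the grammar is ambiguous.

Only Tree is reachable from Tree; ignoring the rest: Each string is a nest of matched brackets around a single atom. An opening bracket forces the recursive rule; an atom forces the base rule.

Unambiguous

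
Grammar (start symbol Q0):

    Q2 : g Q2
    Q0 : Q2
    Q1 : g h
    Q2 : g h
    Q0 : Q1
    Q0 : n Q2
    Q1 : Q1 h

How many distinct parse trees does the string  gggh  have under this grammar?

1

Parse trees for gggh:
  [Q0 [Q2 g [Q2 g [Q2 g h]]]]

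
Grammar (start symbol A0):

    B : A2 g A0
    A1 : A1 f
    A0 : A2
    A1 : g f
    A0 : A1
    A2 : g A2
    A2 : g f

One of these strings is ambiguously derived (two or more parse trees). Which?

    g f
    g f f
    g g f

g f

g f: 2 trees
g f f: 1 tree
g g f: 1 tree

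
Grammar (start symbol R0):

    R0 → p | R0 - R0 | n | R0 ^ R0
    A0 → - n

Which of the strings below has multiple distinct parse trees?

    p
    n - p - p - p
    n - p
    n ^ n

p: 1 tree
n - p - p - p: 5 trees
n - p: 1 tree
n ^ n: 1 tree

n - p - p - p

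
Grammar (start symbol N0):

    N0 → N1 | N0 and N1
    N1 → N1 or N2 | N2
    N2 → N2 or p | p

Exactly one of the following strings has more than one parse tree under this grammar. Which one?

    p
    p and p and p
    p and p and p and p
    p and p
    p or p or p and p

p or p or p and p

p: 1 tree
p and p and p: 1 tree
p and p and p and p: 1 tree
p and p: 1 tree
p or p or p and p: 4 trees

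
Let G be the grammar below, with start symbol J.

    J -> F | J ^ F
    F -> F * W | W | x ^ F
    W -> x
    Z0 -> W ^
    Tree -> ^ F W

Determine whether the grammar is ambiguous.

Witness: x ^ x

Derivation 1: J ⇒ F ⇒ x ^ F ⇒ x ^ W ⇒ x ^ x
Derivation 2: J ⇒ J ^ F ⇒ F ^ F ⇒ W ^ F ⇒ x ^ F ⇒ x ^ W ⇒ x ^ x

Two distinct leftmost derivations for the same string.

Ambiguous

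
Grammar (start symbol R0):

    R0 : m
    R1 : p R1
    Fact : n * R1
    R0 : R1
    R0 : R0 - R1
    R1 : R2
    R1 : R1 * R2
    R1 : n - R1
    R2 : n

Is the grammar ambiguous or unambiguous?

Ambiguous

Witness: n - n

Derivation 1: R0 ⇒ R1 ⇒ n - R1 ⇒ n - R2 ⇒ n - n
Derivation 2: R0 ⇒ R0 - R1 ⇒ R1 - R1 ⇒ R2 - R1 ⇒ n - R1 ⇒ n - R2 ⇒ n - n

Two distinct leftmost derivations for the same string.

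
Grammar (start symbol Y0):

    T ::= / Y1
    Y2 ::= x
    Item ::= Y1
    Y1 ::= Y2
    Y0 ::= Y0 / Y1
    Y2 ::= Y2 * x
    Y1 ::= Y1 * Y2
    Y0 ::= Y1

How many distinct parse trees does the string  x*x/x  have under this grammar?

2

Parse trees for x*x/x:
  [Y0 [Y0 [Y1 [Y2 [Y2 x] * x]]] / [Y1 [Y2 x]]]
  [Y0 [Y0 [Y1 [Y1 [Y2 x]] * [Y2 x]]] / [Y1 [Y2 x]]]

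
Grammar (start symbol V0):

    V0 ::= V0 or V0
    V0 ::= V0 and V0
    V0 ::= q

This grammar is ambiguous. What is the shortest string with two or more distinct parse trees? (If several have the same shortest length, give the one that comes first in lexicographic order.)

q and q and q

length 1: no string has ≥2 trees
length 3: no string has ≥2 trees
length 5: q and q and q has 2 parse trees

Two derivations of q and q and q:
  V0 ⇒ V0 and V0 ⇒ V0 and V0 and V0 ⇒ q and V0 and V0 ⇒ q and q and V0 ⇒ q and q and q
  V0 ⇒ V0 and V0 ⇒ q and V0 ⇒ q and V0 and V0 ⇒ q and q and V0 ⇒ q and q and q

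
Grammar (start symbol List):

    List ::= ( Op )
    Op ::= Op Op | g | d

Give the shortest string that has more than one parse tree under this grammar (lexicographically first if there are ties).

length 3: no string has ≥2 trees
length 4: no string has ≥2 trees
length 5: ( d d d ) has 2 parse trees

Two derivations of ( d d d ):
  List ⇒ ( Op ) ⇒ ( Op Op ) ⇒ ( Op Op Op ) ⇒ ( d Op Op ) ⇒ ( d d Op ) ⇒ ( d d d )
  List ⇒ ( Op ) ⇒ ( Op Op ) ⇒ ( d Op ) ⇒ ( d Op Op ) ⇒ ( d d Op ) ⇒ ( d d d )

( d d d )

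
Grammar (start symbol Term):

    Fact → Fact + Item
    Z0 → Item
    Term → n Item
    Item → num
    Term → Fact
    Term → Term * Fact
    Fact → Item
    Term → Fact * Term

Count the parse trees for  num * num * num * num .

Parse trees for num * num * num * num:
  [Term [Term [Term [Term [Fact [Item num]]] * [Fact [Item num]]] * [Fact [Item num]]] * [Fact [Item num]]]
  [Term [Term [Term [Fact [Item num]] * [Term [Fact [Item num]]]] * [Fact [Item num]]] * [Fact [Item num]]]
  [Term [Term [Fact [Item num]] * [Term [Term [Fact [Item num]]] * [Fact [Item num]]]] * [Fact [Item num]]]
  [Term [Term [Fact [Item num]] * [Term [Fact [Item num]] * [Term [Fact [Item num]]]]] * [Fact [Item num]]]
  [Term [Fact [Item num]] * [Term [Term [Term [Fact [Item num]]] * [Fact [Item num]]] * [Fact [Item num]]]]
  [Term [Fact [Item num]] * [Term [Term [Fact [Item num]] * [Term [Fact [Item num]]]] * [Fact [Item num]]]]
  [Term [Fact [Item num]] * [Term [Fact [Item num]] * [Term [Term [Fact [Item num]]] * [Fact [Item num]]]]]
  [Term [Fact [Item num]] * [Term [Fact [Item num]] * [Term [Fact [Item num]] * [Term [Fact [Item num]]]]]]

8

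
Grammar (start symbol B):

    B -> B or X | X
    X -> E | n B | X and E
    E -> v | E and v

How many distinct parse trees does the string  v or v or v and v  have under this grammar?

Parse trees for v or v or v and v:
  [B [B [B [X [E v]]] or [X [E v]]] or [X [E [E v] and v]]]
  [B [B [B [X [E v]]] or [X [E v]]] or [X [X [E v]] and [E v]]]

2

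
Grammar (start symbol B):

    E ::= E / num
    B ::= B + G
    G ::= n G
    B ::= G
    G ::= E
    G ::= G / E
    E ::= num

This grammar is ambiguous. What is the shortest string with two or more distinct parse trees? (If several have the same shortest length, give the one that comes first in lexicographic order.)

num / num

length 1: no string has ≥2 trees
length 2: no string has ≥2 trees
length 3: num / num has 2 parse trees

Two derivations of num / num:
  B ⇒ G ⇒ E ⇒ E / num ⇒ num / num
  B ⇒ G ⇒ G / E ⇒ E / E ⇒ num / E ⇒ num / num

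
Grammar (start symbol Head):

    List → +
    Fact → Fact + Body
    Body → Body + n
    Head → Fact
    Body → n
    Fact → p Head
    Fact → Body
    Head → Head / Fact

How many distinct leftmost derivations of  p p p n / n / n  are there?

Parse trees for p p p n / n / n (showing first 6 of 10):
  [Head [Fact p [Head [Fact p [Head [Fact p [Head [Head [Head [Fact [Body n]]] / [Fact [Body n]]] / [Fact [Body n]]]]]]]]]
  [Head [Fact p [Head [Fact p [Head [Head [Fact p [Head [Head [Fact [Body n]]] / [Fact [Body n]]]]] / [Fact [Body n]]]]]]]
  [Head [Fact p [Head [Fact p [Head [Head [Head [Fact p [Head [Fact [Body n]]]]] / [Fact [Body n]]] / [Fact [Body n]]]]]]]
  [Head [Fact p [Head [Head [Fact p [Head [Fact p [Head [Head [Fact [Body n]]] / [Fact [Body n]]]]]]] / [Fact [Body n]]]]]
  [Head [Fact p [Head [Head [Fact p [Head [Head [Fact p [Head [Fact [Body n]]]]] / [Fact [Body n]]]]] / [Fact [Body n]]]]]
  [Head [Fact p [Head [Head [Head [Fact p [Head [Fact p [Head [Fact [Body n]]]]]]] / [Fact [Body n]]] / [Fact [Body n]]]]]

10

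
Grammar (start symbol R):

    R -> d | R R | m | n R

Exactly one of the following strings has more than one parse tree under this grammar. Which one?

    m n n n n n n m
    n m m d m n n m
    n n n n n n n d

n m m d m n n m

m n n n n n n m: 1 tree
n m m d m n n m: 42 trees
n n n n n n n d: 1 tree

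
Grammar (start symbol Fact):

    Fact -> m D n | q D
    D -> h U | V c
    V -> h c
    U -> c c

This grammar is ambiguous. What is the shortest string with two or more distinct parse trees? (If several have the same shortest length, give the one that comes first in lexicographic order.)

length 4: q h c c has 2 parse trees

Two derivations of q h c c:
  Fact ⇒ q D ⇒ q h U ⇒ q h c c
  Fact ⇒ q D ⇒ q V c ⇒ q h c c

q h c c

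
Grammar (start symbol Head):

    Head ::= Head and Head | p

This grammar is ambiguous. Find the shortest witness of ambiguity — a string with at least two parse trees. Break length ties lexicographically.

p and p and p

length 1: no string has ≥2 trees
length 3: no string has ≥2 trees
length 5: p and p and p has 2 parse trees

Two derivations of p and p and p:
  Head ⇒ Head and Head ⇒ Head and Head and Head ⇒ p and Head and Head ⇒ p and p and Head ⇒ p and p and p
  Head ⇒ Head and Head ⇒ p and Head ⇒ p and Head and Head ⇒ p and p and Head ⇒ p and p and p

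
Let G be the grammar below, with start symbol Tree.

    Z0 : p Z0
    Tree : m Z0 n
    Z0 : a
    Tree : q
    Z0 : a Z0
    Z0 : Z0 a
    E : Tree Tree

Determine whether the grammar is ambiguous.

Ambiguous

Witness: m a a n

Derivation 1: Tree ⇒ m Z0 n ⇒ m a Z0 n ⇒ m a a n
Derivation 2: Tree ⇒ m Z0 n ⇒ m Z0 a n ⇒ m a a n

Two distinct leftmost derivations for the same string.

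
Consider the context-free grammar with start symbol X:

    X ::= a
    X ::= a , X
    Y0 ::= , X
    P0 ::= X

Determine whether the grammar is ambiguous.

Only X is reachable from X; ignoring the rest: Right-recursive list with a separator: after each atom, whether the separator follows determines the rule. One parse per string.

Unambiguous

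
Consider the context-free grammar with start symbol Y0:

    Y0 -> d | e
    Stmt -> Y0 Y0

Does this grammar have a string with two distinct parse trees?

(Stmt is unreachable from Y0, so its rules don't affect L(Y0).) Each reachable nonterminal has at most one production per leading terminal, and all productions are right-linear; the derivation is determined token-by-token.

Unambiguous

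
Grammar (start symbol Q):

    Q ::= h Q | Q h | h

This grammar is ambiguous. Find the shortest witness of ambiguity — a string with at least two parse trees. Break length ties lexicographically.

length 1: no string has ≥2 trees
length 2: h h has 2 parse trees

Two derivations of h h:
  Q ⇒ h Q ⇒ h h
  Q ⇒ Q h ⇒ h h

h h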